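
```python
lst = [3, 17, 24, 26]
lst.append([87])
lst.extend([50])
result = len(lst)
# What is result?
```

After line 1: lst = [3, 17, 24, 26]
After line 2 (append adds [87] as single element): lst = [3, 17, 24, 26, [87]]
After line 3 (extend unpacks [50], adds 50): lst = [3, 17, 24, 26, [87], 50]
After line 4: result = len(lst) = 6

6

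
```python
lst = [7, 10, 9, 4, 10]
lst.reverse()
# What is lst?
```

[10, 4, 9, 10, 7]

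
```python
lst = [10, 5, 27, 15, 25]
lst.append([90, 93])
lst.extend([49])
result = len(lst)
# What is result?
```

After line 1: lst = [10, 5, 27, 15, 25]
After line 2 (append adds [90, 93] as single element): lst = [10, 5, 27, 15, 25, [90, 93]]
After line 3 (extend unpacks [49], adds 49): lst = [10, 5, 27, 15, 25, [90, 93], 49]
After line 4: result = len(lst) = 7

7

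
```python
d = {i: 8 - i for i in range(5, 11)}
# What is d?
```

{5: 3, 6: 2, 7: 1, 8: 0, 9: -1, 10: -2}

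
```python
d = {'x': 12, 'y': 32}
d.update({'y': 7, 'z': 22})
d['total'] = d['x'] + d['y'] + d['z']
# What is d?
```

After line 1: d = {'x': 12, 'y': 32}
After line 2 (y overwritten, z added): d = {'x': 12, 'y': 7, 'z': 22}
After line 3 (total = 12 + 7 + 22 = 41): d = {'x': 12, 'y': 7, 'z': 22, 'total': 41}

{'x': 12, 'y': 7, 'z': 22, 'total': 41}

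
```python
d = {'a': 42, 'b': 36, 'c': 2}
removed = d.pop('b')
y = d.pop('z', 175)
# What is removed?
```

After line 1: d = {'a': 42, 'b': 36, 'c': 2}
After line 2 (pop 'b' returns 36): d = {'a': 42, 'c': 2}, removed = 36
After line 3 (pop 'z' missing, returns default 175): d = {'a': 42, 'c': 2}, y = 175

36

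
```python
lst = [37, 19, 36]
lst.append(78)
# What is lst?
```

[37, 19, 36, 78]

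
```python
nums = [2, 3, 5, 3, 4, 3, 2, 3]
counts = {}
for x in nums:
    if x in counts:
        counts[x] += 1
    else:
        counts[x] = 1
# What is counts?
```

Initial: counts = {}, nums = [2, 3, 5, 3, 4, 3, 2, 3]
See 2: counts = {2: 1}
See 3: counts = {2: 1, 3: 1}
See 5: counts = {2: 1, 3: 1, 5: 1}
See 3: counts = {2: 1, 3: 2, 5: 1}
See 4: counts = {2: 1, 3: 2, 5: 1, 4: 1}
See 3: counts = {2: 1, 3: 3, 5: 1, 4: 1}
See 2: counts = {2: 2, 3: 3, 5: 1, 4: 1}
See 3: counts = {2: 2, 3: 4, 5: 1, 4: 1}

{2: 2, 3: 4, 5: 1, 4: 1}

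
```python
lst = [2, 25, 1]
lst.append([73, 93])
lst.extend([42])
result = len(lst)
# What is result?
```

After line 1: lst = [2, 25, 1]
After line 2 (append adds [73, 93] as single element): lst = [2, 25, 1, [73, 93]]
After line 3 (extend unpacks [42], adds 42): lst = [2, 25, 1, [73, 93], 42]
After line 4: result = len(lst) = 5

5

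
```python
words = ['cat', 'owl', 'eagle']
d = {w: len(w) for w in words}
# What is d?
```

{'cat': 3, 'owl': 3, 'eagle': 5}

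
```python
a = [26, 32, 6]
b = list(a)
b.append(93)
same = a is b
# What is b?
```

After line 1: a = [26, 32, 6]
After line 2 (b = list(a) is a shallow copy, new object): a = [26, 32, 6], b = [26, 32, 6]
After line 3 (append only mutates b): a = [26, 32, 6], b = [26, 32, 6, 93]
After line 4 (same = a is b; different objects -> False): same = False

[26, 32, 6, 93]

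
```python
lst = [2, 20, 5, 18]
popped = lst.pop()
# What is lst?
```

[2, 20, 5]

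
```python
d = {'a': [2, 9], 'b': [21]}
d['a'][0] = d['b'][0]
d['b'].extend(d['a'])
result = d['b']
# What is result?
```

After line 1: d = {'a': [2, 9], 'b': [21]}
After line 2 (a[0] = b[0] = 21): d = {'a': [21, 9], 'b': [21]}
After line 3 (b.extend(a) appends [21, 9]): d = {'a': [21, 9], 'b': [21, 21, 9]}
After line 4: result = d['b'] = [21, 21, 9]

[21, 21, 9]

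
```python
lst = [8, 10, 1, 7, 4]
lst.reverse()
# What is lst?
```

[4, 7, 1, 10, 8]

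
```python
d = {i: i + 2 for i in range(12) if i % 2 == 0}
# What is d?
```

{0: 2, 2: 4, 4: 6, 6: 8, 8: 10, 10: 12}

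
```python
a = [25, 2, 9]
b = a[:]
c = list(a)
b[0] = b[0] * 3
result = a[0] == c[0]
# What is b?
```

After line 1: a = [25, 2, 9]
After line 2 (b = a[:], copy): a = [25, 2, 9], b = [25, 2, 9]
After line 3 (c = list(a) is a copy, new object): c = [25, 2, 9]
After line 4 (b[0] = 25 * 3 = 75; only b mutates (copy)): a = [25, 2, 9], b = [75, 2, 9], c = [25, 2, 9]
After line 5 (a[0] = 25, c[0] = 25; result = True)

[75, 2, 9]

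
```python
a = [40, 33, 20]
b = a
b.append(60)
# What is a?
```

After line 1: a = [40, 33, 20]
After line 2 (b = a is an alias, same object): a = [40, 33, 20], b = [40, 33, 20]
After line 3 (b.append mutates the shared list): a = [40, 33, 20, 60], b = [40, 33, 20, 60]

[40, 33, 20, 60]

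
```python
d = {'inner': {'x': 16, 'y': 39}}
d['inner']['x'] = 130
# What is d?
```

After line 1: d = {'inner': {'x': 16, 'y': 39}}
After line 2 (inner x overwritten): d = {'inner': {'x': 130, 'y': 39}}

{'inner': {'x': 130, 'y': 39}}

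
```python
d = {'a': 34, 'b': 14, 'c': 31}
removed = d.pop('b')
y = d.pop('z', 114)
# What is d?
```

After line 1: d = {'a': 34, 'b': 14, 'c': 31}
After line 2 (pop 'b' returns 14): d = {'a': 34, 'c': 31}, removed = 14
After line 3 (pop 'z' missing, returns default 114): d = {'a': 34, 'c': 31}, y = 114

{'a': 34, 'c': 31}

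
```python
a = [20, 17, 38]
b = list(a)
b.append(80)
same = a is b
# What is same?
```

After line 1: a = [20, 17, 38]
After line 2 (b = list(a) is a shallow copy, new object): a = [20, 17, 38], b = [20, 17, 38]
After line 3 (append only mutates b): a = [20, 17, 38], b = [20, 17, 38, 80]
After line 4 (same = a is b; different objects -> False): same = False

False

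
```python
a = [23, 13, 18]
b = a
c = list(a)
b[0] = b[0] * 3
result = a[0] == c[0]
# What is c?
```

After line 1: a = [23, 13, 18]
After line 2 (b = a, alias): a = [23, 13, 18], b = [23, 13, 18]
After line 3 (c = list(a) is a copy, new object): c = [23, 13, 18]
After line 4 (b[0] = 23 * 3 = 69; mutates shared a/b): a = b = [69, 13, 18], c = [23, 13, 18]
After line 5 (a[0] = 69, c[0] = 23; result = False)

[23, 13, 18]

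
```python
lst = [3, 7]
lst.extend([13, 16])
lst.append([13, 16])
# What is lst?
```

After line 1: lst = [3, 7]
After line 2 (extend unpacks [13, 16]): lst = [3, 7, 13, 16]
After line 3 (append adds [13, 16] as single element): lst = [3, 7, 13, 16, [13, 16]]

[3, 7, 13, 16, [13, 16]]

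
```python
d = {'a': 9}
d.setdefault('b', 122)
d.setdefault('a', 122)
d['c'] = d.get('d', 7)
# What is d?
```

After line 1: d = {'a': 9}
After line 2 (setdefault adds 'b'=122): d = {'a': 9, 'b': 122}
After line 3 (setdefault 'a' no-op, already exists): d = {'a': 9, 'b': 122}
After line 4 (get('d', 7) returns default since 'd' not in d): d = {'a': 9, 'b': 122, 'c': 7}

{'a': 9, 'b': 122, 'c': 7}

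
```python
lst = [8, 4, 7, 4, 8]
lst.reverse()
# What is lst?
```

[8, 4, 7, 4, 8]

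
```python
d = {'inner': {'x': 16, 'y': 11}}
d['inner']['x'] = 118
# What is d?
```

After line 1: d = {'inner': {'x': 16, 'y': 11}}
After line 2 (inner x overwritten): d = {'inner': {'x': 118, 'y': 11}}

{'inner': {'x': 118, 'y': 11}}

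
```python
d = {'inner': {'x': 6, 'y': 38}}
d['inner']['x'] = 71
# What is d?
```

After line 1: d = {'inner': {'x': 6, 'y': 38}}
After line 2 (inner x overwritten): d = {'inner': {'x': 71, 'y': 38}}

{'inner': {'x': 71, 'y': 38}}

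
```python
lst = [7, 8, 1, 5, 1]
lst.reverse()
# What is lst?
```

[1, 5, 1, 8, 7]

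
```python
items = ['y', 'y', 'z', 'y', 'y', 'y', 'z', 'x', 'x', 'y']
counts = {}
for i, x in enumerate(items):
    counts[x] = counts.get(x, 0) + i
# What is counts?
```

Initial: counts = {}, items = ['y', 'y', 'z', 'y', 'y', 'y', 'z', 'x', 'x', 'y']
i=0, x='y': counts = {'y': 0}
i=1, x='y': counts = {'y': 1}
i=2, x='z': counts = {'y': 1, 'z': 2}
i=3, x='y': counts = {'y': 4, 'z': 2}
i=4, x='y': counts = {'y': 8, 'z': 2}
i=5, x='y': counts = {'y': 13, 'z': 2}
i=6, x='z': counts = {'y': 13, 'z': 8}
i=7, x='x': counts = {'y': 13, 'z': 8, 'x': 7}
i=8, x='x': counts = {'y': 13, 'z': 8, 'x': 15}
i=9, x='y': counts = {'y': 22, 'z': 8, 'x': 15}

{'y': 22, 'z': 8, 'x': 15}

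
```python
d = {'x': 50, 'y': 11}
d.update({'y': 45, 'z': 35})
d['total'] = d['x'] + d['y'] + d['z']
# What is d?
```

After line 1: d = {'x': 50, 'y': 11}
After line 2 (y overwritten, z added): d = {'x': 50, 'y': 45, 'z': 35}
After line 3 (total = 50 + 45 + 35 = 130): d = {'x': 50, 'y': 45, 'z': 35, 'total': 130}

{'x': 50, 'y': 45, 'z': 35, 'total': 130}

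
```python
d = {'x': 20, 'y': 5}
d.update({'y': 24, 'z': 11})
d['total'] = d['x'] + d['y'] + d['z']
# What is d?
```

After line 1: d = {'x': 20, 'y': 5}
After line 2 (y overwritten, z added): d = {'x': 20, 'y': 24, 'z': 11}
After line 3 (total = 20 + 24 + 11 = 55): d = {'x': 20, 'y': 24, 'z': 11, 'total': 55}

{'x': 20, 'y': 24, 'z': 11, 'total': 55}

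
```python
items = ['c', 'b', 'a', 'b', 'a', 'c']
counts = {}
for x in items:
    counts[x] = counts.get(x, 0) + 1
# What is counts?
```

Initial: counts = {}, items = ['c', 'b', 'a', 'b', 'a', 'c']
See 'c': counts = {'c': 1}
See 'b': counts = {'c': 1, 'b': 1}
See 'a': counts = {'c': 1, 'b': 1, 'a': 1}
See 'b': counts = {'c': 1, 'b': 2, 'a': 1}
See 'a': counts = {'c': 1, 'b': 2, 'a': 2}
See 'c': counts = {'c': 2, 'b': 2, 'a': 2}

{'c': 2, 'b': 2, 'a': 2}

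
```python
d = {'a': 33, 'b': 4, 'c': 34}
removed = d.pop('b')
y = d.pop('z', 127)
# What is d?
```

After line 1: d = {'a': 33, 'b': 4, 'c': 34}
After line 2 (pop 'b' returns 4): d = {'a': 33, 'c': 34}, removed = 4
After line 3 (pop 'z' missing, returns default 127): d = {'a': 33, 'c': 34}, y = 127

{'a': 33, 'c': 34}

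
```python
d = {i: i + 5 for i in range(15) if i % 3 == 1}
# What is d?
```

{1: 6, 4: 9, 7: 12, 10: 15, 13: 18}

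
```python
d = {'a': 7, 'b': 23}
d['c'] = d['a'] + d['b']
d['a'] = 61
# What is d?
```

After line 1: d = {'a': 7, 'b': 23}
After line 2 (d['c'] = 7 + 23): d = {'a': 7, 'b': 23, 'c': 30}
After line 3: d = {'a': 61, 'b': 23, 'c': 30}

{'a': 61, 'b': 23, 'c': 30}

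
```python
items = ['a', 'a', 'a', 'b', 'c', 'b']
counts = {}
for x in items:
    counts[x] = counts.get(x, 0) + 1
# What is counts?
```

Initial: counts = {}, items = ['a', 'a', 'a', 'b', 'c', 'b']
See 'a': counts = {'a': 1}
See 'a': counts = {'a': 2}
See 'a': counts = {'a': 3}
See 'b': counts = {'a': 3, 'b': 1}
See 'c': counts = {'a': 3, 'b': 1, 'c': 1}
See 'b': counts = {'a': 3, 'b': 2, 'c': 1}

{'a': 3, 'b': 2, 'c': 1}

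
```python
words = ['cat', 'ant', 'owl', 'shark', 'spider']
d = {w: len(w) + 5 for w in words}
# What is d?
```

{'cat': 8, 'ant': 8, 'owl': 8, 'shark': 10, 'spider': 11}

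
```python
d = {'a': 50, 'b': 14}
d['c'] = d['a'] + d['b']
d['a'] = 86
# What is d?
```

After line 1: d = {'a': 50, 'b': 14}
After line 2 (d['c'] = 50 + 14): d = {'a': 50, 'b': 14, 'c': 64}
After line 3: d = {'a': 86, 'b': 14, 'c': 64}

{'a': 86, 'b': 14, 'c': 64}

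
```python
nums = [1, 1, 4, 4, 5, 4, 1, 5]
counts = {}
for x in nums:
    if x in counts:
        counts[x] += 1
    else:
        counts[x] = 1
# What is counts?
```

Initial: counts = {}, nums = [1, 1, 4, 4, 5, 4, 1, 5]
See 1: counts = {1: 1}
See 1: counts = {1: 2}
See 4: counts = {1: 2, 4: 1}
See 4: counts = {1: 2, 4: 2}
See 5: counts = {1: 2, 4: 2, 5: 1}
See 4: counts = {1: 2, 4: 3, 5: 1}
See 1: counts = {1: 3, 4: 3, 5: 1}
See 5: counts = {1: 3, 4: 3, 5: 2}

{1: 3, 4: 3, 5: 2}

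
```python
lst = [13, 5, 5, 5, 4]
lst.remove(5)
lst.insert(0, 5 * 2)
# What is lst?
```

After line 1: lst = [13, 5, 5, 5, 4]
After line 2 (remove first 5): lst = [13, 5, 5, 4]
After line 3 (insert 10 at index 0): lst = [10, 13, 5, 5, 4]

[10, 13, 5, 5, 4]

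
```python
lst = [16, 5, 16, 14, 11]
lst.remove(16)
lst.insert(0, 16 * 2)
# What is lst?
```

After line 1: lst = [16, 5, 16, 14, 11]
After line 2 (remove first 16): lst = [5, 16, 14, 11]
After line 3 (insert 32 at index 0): lst = [32, 5, 16, 14, 11]

[32, 5, 16, 14, 11]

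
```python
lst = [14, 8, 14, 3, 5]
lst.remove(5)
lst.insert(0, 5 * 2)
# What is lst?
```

After line 1: lst = [14, 8, 14, 3, 5]
After line 2 (remove first 5): lst = [14, 8, 14, 3]
After line 3 (insert 10 at index 0): lst = [10, 14, 8, 14, 3]

[10, 14, 8, 14, 3]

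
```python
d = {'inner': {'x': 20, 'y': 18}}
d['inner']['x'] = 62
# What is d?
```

After line 1: d = {'inner': {'x': 20, 'y': 18}}
After line 2 (inner x overwritten): d = {'inner': {'x': 62, 'y': 18}}

{'inner': {'x': 62, 'y': 18}}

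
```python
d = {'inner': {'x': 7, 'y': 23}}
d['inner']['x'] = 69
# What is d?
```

After line 1: d = {'inner': {'x': 7, 'y': 23}}
After line 2 (inner x overwritten): d = {'inner': {'x': 69, 'y': 23}}

{'inner': {'x': 69, 'y': 23}}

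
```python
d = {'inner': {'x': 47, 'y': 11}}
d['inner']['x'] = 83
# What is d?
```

After line 1: d = {'inner': {'x': 47, 'y': 11}}
After line 2 (inner x overwritten): d = {'inner': {'x': 83, 'y': 11}}

{'inner': {'x': 83, 'y': 11}}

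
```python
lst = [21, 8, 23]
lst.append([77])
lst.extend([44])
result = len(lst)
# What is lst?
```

After line 1: lst = [21, 8, 23]
After line 2 (append adds [77] as single element): lst = [21, 8, 23, [77]]
After line 3 (extend unpacks [44], adds 44): lst = [21, 8, 23, [77], 44]
After line 4: result = len(lst) = 5

[21, 8, 23, [77], 44]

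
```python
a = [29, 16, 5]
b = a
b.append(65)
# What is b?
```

After line 1: a = [29, 16, 5]
After line 2 (b = a is an alias, same object): a = [29, 16, 5], b = [29, 16, 5]
After line 3 (b.append mutates the shared list): a = [29, 16, 5, 65], b = [29, 16, 5, 65]

[29, 16, 5, 65]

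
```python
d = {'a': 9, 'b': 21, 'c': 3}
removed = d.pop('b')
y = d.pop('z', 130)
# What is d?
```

After line 1: d = {'a': 9, 'b': 21, 'c': 3}
After line 2 (pop 'b' returns 21): d = {'a': 9, 'c': 3}, removed = 21
After line 3 (pop 'z' missing, returns default 130): d = {'a': 9, 'c': 3}, y = 130

{'a': 9, 'c': 3}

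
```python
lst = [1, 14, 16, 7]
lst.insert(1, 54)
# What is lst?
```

[1, 54, 14, 16, 7]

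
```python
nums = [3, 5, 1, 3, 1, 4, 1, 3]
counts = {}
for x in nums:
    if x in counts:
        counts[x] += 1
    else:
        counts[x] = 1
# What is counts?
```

Initial: counts = {}, nums = [3, 5, 1, 3, 1, 4, 1, 3]
See 3: counts = {3: 1}
See 5: counts = {3: 1, 5: 1}
See 1: counts = {3: 1, 5: 1, 1: 1}
See 3: counts = {3: 2, 5: 1, 1: 1}
See 1: counts = {3: 2, 5: 1, 1: 2}
See 4: counts = {3: 2, 5: 1, 1: 2, 4: 1}
See 1: counts = {3: 2, 5: 1, 1: 3, 4: 1}
See 3: counts = {3: 3, 5: 1, 1: 3, 4: 1}

{3: 3, 5: 1, 1: 3, 4: 1}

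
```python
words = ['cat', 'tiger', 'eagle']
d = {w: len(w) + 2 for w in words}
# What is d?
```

{'cat': 5, 'tiger': 7, 'eagle': 7}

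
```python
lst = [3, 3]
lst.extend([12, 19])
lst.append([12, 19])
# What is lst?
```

After line 1: lst = [3, 3]
After line 2 (extend unpacks [12, 19]): lst = [3, 3, 12, 19]
After line 3 (append adds [12, 19] as single element): lst = [3, 3, 12, 19, [12, 19]]

[3, 3, 12, 19, [12, 19]]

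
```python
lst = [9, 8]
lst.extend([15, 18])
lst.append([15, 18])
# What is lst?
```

After line 1: lst = [9, 8]
After line 2 (extend unpacks [15, 18]): lst = [9, 8, 15, 18]
After line 3 (append adds [15, 18] as single element): lst = [9, 8, 15, 18, [15, 18]]

[9, 8, 15, 18, [15, 18]]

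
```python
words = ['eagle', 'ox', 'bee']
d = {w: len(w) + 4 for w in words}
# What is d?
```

{'eagle': 9, 'ox': 6, 'bee': 7}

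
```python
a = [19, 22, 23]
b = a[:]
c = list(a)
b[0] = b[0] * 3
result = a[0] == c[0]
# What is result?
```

After line 1: a = [19, 22, 23]
After line 2 (b = a[:], copy): a = [19, 22, 23], b = [19, 22, 23]
After line 3 (c = list(a) is a copy, new object): c = [19, 22, 23]
After line 4 (b[0] = 19 * 3 = 57; only b mutates (copy)): a = [19, 22, 23], b = [57, 22, 23], c = [19, 22, 23]
After line 5 (a[0] = 19, c[0] = 19; result = True)

True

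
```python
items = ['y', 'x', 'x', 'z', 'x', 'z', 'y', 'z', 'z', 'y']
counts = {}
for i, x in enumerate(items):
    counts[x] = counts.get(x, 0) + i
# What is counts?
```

Initial: counts = {}, items = ['y', 'x', 'x', 'z', 'x', 'z', 'y', 'z', 'z', 'y']
i=0, x='y': counts = {'y': 0}
i=1, x='x': counts = {'y': 0, 'x': 1}
i=2, x='x': counts = {'y': 0, 'x': 3}
i=3, x='z': counts = {'y': 0, 'x': 3, 'z': 3}
i=4, x='x': counts = {'y': 0, 'x': 7, 'z': 3}
i=5, x='z': counts = {'y': 0, 'x': 7, 'z': 8}
i=6, x='y': counts = {'y': 6, 'x': 7, 'z': 8}
i=7, x='z': counts = {'y': 6, 'x': 7, 'z': 15}
i=8, x='z': counts = {'y': 6, 'x': 7, 'z': 23}
i=9, x='y': counts = {'y': 15, 'x': 7, 'z': 23}

{'y': 15, 'x': 7, 'z': 23}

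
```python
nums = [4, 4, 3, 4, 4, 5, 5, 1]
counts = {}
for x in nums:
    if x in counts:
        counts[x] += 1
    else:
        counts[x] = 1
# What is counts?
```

Initial: counts = {}, nums = [4, 4, 3, 4, 4, 5, 5, 1]
See 4: counts = {4: 1}
See 4: counts = {4: 2}
See 3: counts = {4: 2, 3: 1}
See 4: counts = {4: 3, 3: 1}
See 4: counts = {4: 4, 3: 1}
See 5: counts = {4: 4, 3: 1, 5: 1}
See 5: counts = {4: 4, 3: 1, 5: 2}
See 1: counts = {4: 4, 3: 1, 5: 2, 1: 1}

{4: 4, 3: 1, 5: 2, 1: 1}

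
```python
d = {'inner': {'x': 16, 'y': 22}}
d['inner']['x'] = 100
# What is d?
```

After line 1: d = {'inner': {'x': 16, 'y': 22}}
After line 2 (inner x overwritten): d = {'inner': {'x': 100, 'y': 22}}

{'inner': {'x': 100, 'y': 22}}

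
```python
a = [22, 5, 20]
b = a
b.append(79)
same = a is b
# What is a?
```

After line 1: a = [22, 5, 20]
After line 2 (b = a is an alias, same object): a = [22, 5, 20], b = [22, 5, 20]
After line 3 (b.append mutates the shared list): a = [22, 5, 20, 79], b = [22, 5, 20, 79]
After line 4 (same = a is b; same object -> True): same = True

[22, 5, 20, 79]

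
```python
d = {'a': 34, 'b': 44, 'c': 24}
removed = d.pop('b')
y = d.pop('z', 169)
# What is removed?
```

After line 1: d = {'a': 34, 'b': 44, 'c': 24}
After line 2 (pop 'b' returns 44): d = {'a': 34, 'c': 24}, removed = 44
After line 3 (pop 'z' missing, returns default 169): d = {'a': 34, 'c': 24}, y = 169

44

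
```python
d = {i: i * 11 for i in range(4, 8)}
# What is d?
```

{4: 44, 5: 55, 6: 66, 7: 77}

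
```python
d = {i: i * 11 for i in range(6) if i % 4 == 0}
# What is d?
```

{0: 0, 4: 44}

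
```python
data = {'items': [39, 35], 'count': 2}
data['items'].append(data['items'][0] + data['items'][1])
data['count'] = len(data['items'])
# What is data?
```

After line 1: data = {'items': [39, 35], 'count': 2}
After line 2 (append 39 + 35 = 74): data = {'items': [39, 35, 74], 'count': 2}
After line 3 (count = len(items) = 3): data = {'items': [39, 35, 74], 'count': 3}

{'items': [39, 35, 74], 'count': 3}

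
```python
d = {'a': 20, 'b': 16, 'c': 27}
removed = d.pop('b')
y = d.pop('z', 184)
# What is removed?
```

After line 1: d = {'a': 20, 'b': 16, 'c': 27}
After line 2 (pop 'b' returns 16): d = {'a': 20, 'c': 27}, removed = 16
After line 3 (pop 'z' missing, returns default 184): d = {'a': 20, 'c': 27}, y = 184

16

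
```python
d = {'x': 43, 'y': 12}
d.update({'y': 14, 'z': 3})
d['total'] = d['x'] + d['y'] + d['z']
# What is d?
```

After line 1: d = {'x': 43, 'y': 12}
After line 2 (y overwritten, z added): d = {'x': 43, 'y': 14, 'z': 3}
After line 3 (total = 43 + 14 + 3 = 60): d = {'x': 43, 'y': 14, 'z': 3, 'total': 60}

{'x': 43, 'y': 14, 'z': 3, 'total': 60}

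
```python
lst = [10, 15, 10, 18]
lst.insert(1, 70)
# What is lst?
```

[10, 70, 15, 10, 18]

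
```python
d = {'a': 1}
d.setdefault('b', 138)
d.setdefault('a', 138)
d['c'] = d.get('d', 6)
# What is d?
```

After line 1: d = {'a': 1}
After line 2 (setdefault adds 'b'=138): d = {'a': 1, 'b': 138}
After line 3 (setdefault 'a' no-op, already exists): d = {'a': 1, 'b': 138}
After line 4 (get('d', 6) returns default since 'd' not in d): d = {'a': 1, 'b': 138, 'c': 6}

{'a': 1, 'b': 138, 'c': 6}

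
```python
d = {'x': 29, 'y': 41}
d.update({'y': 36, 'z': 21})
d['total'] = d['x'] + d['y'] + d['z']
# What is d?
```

After line 1: d = {'x': 29, 'y': 41}
After line 2 (y overwritten, z added): d = {'x': 29, 'y': 36, 'z': 21}
After line 3 (total = 29 + 36 + 21 = 86): d = {'x': 29, 'y': 36, 'z': 21, 'total': 86}

{'x': 29, 'y': 36, 'z': 21, 'total': 86}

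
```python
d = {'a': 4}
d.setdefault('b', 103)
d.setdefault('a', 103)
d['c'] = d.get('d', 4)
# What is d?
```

After line 1: d = {'a': 4}
After line 2 (setdefault adds 'b'=103): d = {'a': 4, 'b': 103}
After line 3 (setdefault 'a' no-op, already exists): d = {'a': 4, 'b': 103}
After line 4 (get('d', 4) returns default since 'd' not in d): d = {'a': 4, 'b': 103, 'c': 4}

{'a': 4, 'b': 103, 'c': 4}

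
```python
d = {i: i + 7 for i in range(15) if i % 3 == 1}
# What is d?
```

{1: 8, 4: 11, 7: 14, 10: 17, 13: 20}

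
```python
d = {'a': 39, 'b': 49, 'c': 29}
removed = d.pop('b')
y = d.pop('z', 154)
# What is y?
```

After line 1: d = {'a': 39, 'b': 49, 'c': 29}
After line 2 (pop 'b' returns 49): d = {'a': 39, 'c': 29}, removed = 49
After line 3 (pop 'z' missing, returns default 154): d = {'a': 39, 'c': 29}, y = 154

154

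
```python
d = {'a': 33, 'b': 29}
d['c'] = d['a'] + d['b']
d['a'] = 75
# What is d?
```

After line 1: d = {'a': 33, 'b': 29}
After line 2 (d['c'] = 33 + 29): d = {'a': 33, 'b': 29, 'c': 62}
After line 3: d = {'a': 75, 'b': 29, 'c': 62}

{'a': 75, 'b': 29, 'c': 62}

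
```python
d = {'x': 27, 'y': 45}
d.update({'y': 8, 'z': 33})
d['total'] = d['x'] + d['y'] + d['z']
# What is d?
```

After line 1: d = {'x': 27, 'y': 45}
After line 2 (y overwritten, z added): d = {'x': 27, 'y': 8, 'z': 33}
After line 3 (total = 27 + 8 + 33 = 68): d = {'x': 27, 'y': 8, 'z': 33, 'total': 68}

{'x': 27, 'y': 8, 'z': 33, 'total': 68}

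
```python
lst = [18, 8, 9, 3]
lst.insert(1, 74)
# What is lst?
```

[18, 74, 8, 9, 3]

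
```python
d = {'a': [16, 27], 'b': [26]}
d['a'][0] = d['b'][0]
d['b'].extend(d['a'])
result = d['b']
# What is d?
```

After line 1: d = {'a': [16, 27], 'b': [26]}
After line 2 (a[0] = b[0] = 26): d = {'a': [26, 27], 'b': [26]}
After line 3 (b.extend(a) appends [26, 27]): d = {'a': [26, 27], 'b': [26, 26, 27]}
After line 4: result = d['b'] = [26, 26, 27]

{'a': [26, 27], 'b': [26, 26, 27]}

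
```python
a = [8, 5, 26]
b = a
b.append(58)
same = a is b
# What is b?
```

After line 1: a = [8, 5, 26]
After line 2 (b = a is an alias, same object): a = [8, 5, 26], b = [8, 5, 26]
After line 3 (b.append mutates the shared list): a = [8, 5, 26, 58], b = [8, 5, 26, 58]
After line 4 (same = a is b; same object -> True): same = True

[8, 5, 26, 58]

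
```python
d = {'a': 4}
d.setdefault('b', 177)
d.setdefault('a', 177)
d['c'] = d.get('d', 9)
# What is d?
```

After line 1: d = {'a': 4}
After line 2 (setdefault adds 'b'=177): d = {'a': 4, 'b': 177}
After line 3 (setdefault 'a' no-op, already exists): d = {'a': 4, 'b': 177}
After line 4 (get('d', 9) returns default since 'd' not in d): d = {'a': 4, 'b': 177, 'c': 9}

{'a': 4, 'b': 177, 'c': 9}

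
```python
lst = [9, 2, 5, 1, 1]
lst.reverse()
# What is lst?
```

[1, 1, 5, 2, 9]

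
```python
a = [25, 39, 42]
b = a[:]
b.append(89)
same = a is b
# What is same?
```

After line 1: a = [25, 39, 42]
After line 2 (b = a[:] is a shallow copy, new object): a = [25, 39, 42], b = [25, 39, 42]
After line 3 (append only mutates b): a = [25, 39, 42], b = [25, 39, 42, 89]
After line 4 (same = a is b; different objects -> False): same = False

False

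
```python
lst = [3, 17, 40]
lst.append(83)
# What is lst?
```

[3, 17, 40, 83]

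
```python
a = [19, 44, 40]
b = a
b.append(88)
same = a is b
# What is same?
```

After line 1: a = [19, 44, 40]
After line 2 (b = a is an alias, same object): a = [19, 44, 40], b = [19, 44, 40]
After line 3 (b.append mutates the shared list): a = [19, 44, 40, 88], b = [19, 44, 40, 88]
After line 4 (same = a is b; same object -> True): same = True

True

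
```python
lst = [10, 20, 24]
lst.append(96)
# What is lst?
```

[10, 20, 24, 96]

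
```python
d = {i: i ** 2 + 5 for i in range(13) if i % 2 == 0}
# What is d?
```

{0: 5, 2: 9, 4: 21, 6: 41, 8: 69, 10: 105, 12: 149}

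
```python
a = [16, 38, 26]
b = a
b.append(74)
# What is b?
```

After line 1: a = [16, 38, 26]
After line 2 (b = a is an alias, same object): a = [16, 38, 26], b = [16, 38, 26]
After line 3 (b.append mutates the shared list): a = [16, 38, 26, 74], b = [16, 38, 26, 74]

[16, 38, 26, 74]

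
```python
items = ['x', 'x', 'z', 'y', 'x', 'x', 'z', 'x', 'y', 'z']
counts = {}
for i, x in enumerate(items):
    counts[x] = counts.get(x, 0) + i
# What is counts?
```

Initial: counts = {}, items = ['x', 'x', 'z', 'y', 'x', 'x', 'z', 'x', 'y', 'z']
i=0, x='x': counts = {'x': 0}
i=1, x='x': counts = {'x': 1}
i=2, x='z': counts = {'x': 1, 'z': 2}
i=3, x='y': counts = {'x': 1, 'z': 2, 'y': 3}
i=4, x='x': counts = {'x': 5, 'z': 2, 'y': 3}
i=5, x='x': counts = {'x': 10, 'z': 2, 'y': 3}
i=6, x='z': counts = {'x': 10, 'z': 8, 'y': 3}
i=7, x='x': counts = {'x': 17, 'z': 8, 'y': 3}
i=8, x='y': counts = {'x': 17, 'z': 8, 'y': 11}
i=9, x='z': counts = {'x': 17, 'z': 17, 'y': 11}

{'x': 17, 'z': 17, 'y': 11}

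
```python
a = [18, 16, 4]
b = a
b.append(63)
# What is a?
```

After line 1: a = [18, 16, 4]
After line 2 (b = a is an alias, same object): a = [18, 16, 4], b = [18, 16, 4]
After line 3 (b.append mutates the shared list): a = [18, 16, 4, 63], b = [18, 16, 4, 63]

[18, 16, 4, 63]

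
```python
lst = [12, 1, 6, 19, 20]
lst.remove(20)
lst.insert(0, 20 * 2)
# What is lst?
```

After line 1: lst = [12, 1, 6, 19, 20]
After line 2 (remove first 20): lst = [12, 1, 6, 19]
After line 3 (insert 40 at index 0): lst = [40, 12, 1, 6, 19]

[40, 12, 1, 6, 19]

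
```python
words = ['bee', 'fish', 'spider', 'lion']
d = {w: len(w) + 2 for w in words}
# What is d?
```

{'bee': 5, 'fish': 6, 'spider': 8, 'lion': 6}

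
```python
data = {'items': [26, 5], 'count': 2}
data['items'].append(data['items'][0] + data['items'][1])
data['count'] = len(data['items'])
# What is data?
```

After line 1: data = {'items': [26, 5], 'count': 2}
After line 2 (append 26 + 5 = 31): data = {'items': [26, 5, 31], 'count': 2}
After line 3 (count = len(items) = 3): data = {'items': [26, 5, 31], 'count': 3}

{'items': [26, 5, 31], 'count': 3}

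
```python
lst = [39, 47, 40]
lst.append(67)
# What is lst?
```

[39, 47, 40, 67]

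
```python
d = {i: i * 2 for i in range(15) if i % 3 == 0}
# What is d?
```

{0: 0, 3: 6, 6: 12, 9: 18, 12: 24}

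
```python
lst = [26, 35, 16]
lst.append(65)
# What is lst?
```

[26, 35, 16, 65]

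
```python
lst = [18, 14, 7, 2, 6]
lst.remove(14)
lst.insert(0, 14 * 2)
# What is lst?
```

After line 1: lst = [18, 14, 7, 2, 6]
After line 2 (remove first 14): lst = [18, 7, 2, 6]
After line 3 (insert 28 at index 0): lst = [28, 18, 7, 2, 6]

[28, 18, 7, 2, 6]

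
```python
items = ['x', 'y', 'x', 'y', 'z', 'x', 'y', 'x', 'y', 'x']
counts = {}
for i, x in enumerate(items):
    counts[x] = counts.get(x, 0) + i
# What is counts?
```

Initial: counts = {}, items = ['x', 'y', 'x', 'y', 'z', 'x', 'y', 'x', 'y', 'x']
i=0, x='x': counts = {'x': 0}
i=1, x='y': counts = {'x': 0, 'y': 1}
i=2, x='x': counts = {'x': 2, 'y': 1}
i=3, x='y': counts = {'x': 2, 'y': 4}
i=4, x='z': counts = {'x': 2, 'y': 4, 'z': 4}
i=5, x='x': counts = {'x': 7, 'y': 4, 'z': 4}
i=6, x='y': counts = {'x': 7, 'y': 10, 'z': 4}
i=7, x='x': counts = {'x': 14, 'y': 10, 'z': 4}
i=8, x='y': counts = {'x': 14, 'y': 18, 'z': 4}
i=9, x='x': counts = {'x': 23, 'y': 18, 'z': 4}

{'x': 23, 'y': 18, 'z': 4}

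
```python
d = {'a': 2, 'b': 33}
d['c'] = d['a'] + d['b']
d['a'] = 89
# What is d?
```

After line 1: d = {'a': 2, 'b': 33}
After line 2 (d['c'] = 2 + 33): d = {'a': 2, 'b': 33, 'c': 35}
After line 3: d = {'a': 89, 'b': 33, 'c': 35}

{'a': 89, 'b': 33, 'c': 35}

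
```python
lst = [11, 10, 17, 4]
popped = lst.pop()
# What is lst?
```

[11, 10, 17]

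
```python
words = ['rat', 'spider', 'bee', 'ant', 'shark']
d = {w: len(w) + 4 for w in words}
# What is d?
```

{'rat': 7, 'spider': 10, 'bee': 7, 'ant': 7, 'shark': 9}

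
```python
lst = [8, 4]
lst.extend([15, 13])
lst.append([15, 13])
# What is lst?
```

After line 1: lst = [8, 4]
After line 2 (extend unpacks [15, 13]): lst = [8, 4, 15, 13]
After line 3 (append adds [15, 13] as single element): lst = [8, 4, 15, 13, [15, 13]]

[8, 4, 15, 13, [15, 13]]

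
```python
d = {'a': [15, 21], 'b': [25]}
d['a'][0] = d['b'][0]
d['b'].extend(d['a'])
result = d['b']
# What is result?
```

After line 1: d = {'a': [15, 21], 'b': [25]}
After line 2 (a[0] = b[0] = 25): d = {'a': [25, 21], 'b': [25]}
After line 3 (b.extend(a) appends [25, 21]): d = {'a': [25, 21], 'b': [25, 25, 21]}
After line 4: result = d['b'] = [25, 25, 21]

[25, 25, 21]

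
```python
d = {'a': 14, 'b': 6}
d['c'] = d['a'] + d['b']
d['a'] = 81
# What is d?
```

After line 1: d = {'a': 14, 'b': 6}
After line 2 (d['c'] = 14 + 6): d = {'a': 14, 'b': 6, 'c': 20}
After line 3: d = {'a': 81, 'b': 6, 'c': 20}

{'a': 81, 'b': 6, 'c': 20}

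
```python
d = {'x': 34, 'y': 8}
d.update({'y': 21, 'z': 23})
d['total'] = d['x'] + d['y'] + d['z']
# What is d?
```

After line 1: d = {'x': 34, 'y': 8}
After line 2 (y overwritten, z added): d = {'x': 34, 'y': 21, 'z': 23}
After line 3 (total = 34 + 21 + 23 = 78): d = {'x': 34, 'y': 21, 'z': 23, 'total': 78}

{'x': 34, 'y': 21, 'z': 23, 'total': 78}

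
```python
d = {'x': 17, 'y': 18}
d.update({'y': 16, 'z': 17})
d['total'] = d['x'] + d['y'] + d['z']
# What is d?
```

After line 1: d = {'x': 17, 'y': 18}
After line 2 (y overwritten, z added): d = {'x': 17, 'y': 16, 'z': 17}
After line 3 (total = 17 + 16 + 17 = 50): d = {'x': 17, 'y': 16, 'z': 17, 'total': 50}

{'x': 17, 'y': 16, 'z': 17, 'total': 50}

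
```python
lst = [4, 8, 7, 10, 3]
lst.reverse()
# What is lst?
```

[3, 10, 7, 8, 4]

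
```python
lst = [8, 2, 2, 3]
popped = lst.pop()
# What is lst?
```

[8, 2, 2]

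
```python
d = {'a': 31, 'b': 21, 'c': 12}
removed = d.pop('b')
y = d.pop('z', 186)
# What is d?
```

After line 1: d = {'a': 31, 'b': 21, 'c': 12}
After line 2 (pop 'b' returns 21): d = {'a': 31, 'c': 12}, removed = 21
After line 3 (pop 'z' missing, returns default 186): d = {'a': 31, 'c': 12}, y = 186

{'a': 31, 'c': 12}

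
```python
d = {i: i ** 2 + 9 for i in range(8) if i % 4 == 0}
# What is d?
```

{0: 9, 4: 25}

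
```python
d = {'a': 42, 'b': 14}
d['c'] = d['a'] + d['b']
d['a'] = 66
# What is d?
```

After line 1: d = {'a': 42, 'b': 14}
After line 2 (d['c'] = 42 + 14): d = {'a': 42, 'b': 14, 'c': 56}
After line 3: d = {'a': 66, 'b': 14, 'c': 56}

{'a': 66, 'b': 14, 'c': 56}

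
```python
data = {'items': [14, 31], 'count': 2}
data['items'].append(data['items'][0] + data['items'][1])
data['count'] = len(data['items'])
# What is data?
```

After line 1: data = {'items': [14, 31], 'count': 2}
After line 2 (append 14 + 31 = 45): data = {'items': [14, 31, 45], 'count': 2}
After line 3 (count = len(items) = 3): data = {'items': [14, 31, 45], 'count': 3}

{'items': [14, 31, 45], 'count': 3}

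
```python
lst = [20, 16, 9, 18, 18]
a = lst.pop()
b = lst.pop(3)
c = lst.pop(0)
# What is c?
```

After line 1: lst = [20, 16, 9, 18, 18]
After line 2 (pop() -> a = 18): lst = [20, 16, 9, 18]
After line 3 (pop(3) -> b = 18): lst = [20, 16, 9]
After line 4 (pop(0) -> c = 20): lst = [16, 9]

20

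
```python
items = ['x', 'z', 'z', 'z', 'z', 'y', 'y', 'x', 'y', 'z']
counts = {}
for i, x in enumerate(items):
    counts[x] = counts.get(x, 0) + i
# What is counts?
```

Initial: counts = {}, items = ['x', 'z', 'z', 'z', 'z', 'y', 'y', 'x', 'y', 'z']
i=0, x='x': counts = {'x': 0}
i=1, x='z': counts = {'x': 0, 'z': 1}
i=2, x='z': counts = {'x': 0, 'z': 3}
i=3, x='z': counts = {'x': 0, 'z': 6}
i=4, x='z': counts = {'x': 0, 'z': 10}
i=5, x='y': counts = {'x': 0, 'z': 10, 'y': 5}
i=6, x='y': counts = {'x': 0, 'z': 10, 'y': 11}
i=7, x='x': counts = {'x': 7, 'z': 10, 'y': 11}
i=8, x='y': counts = {'x': 7, 'z': 10, 'y': 19}
i=9, x='z': counts = {'x': 7, 'z': 19, 'y': 19}

{'x': 7, 'z': 19, 'y': 19}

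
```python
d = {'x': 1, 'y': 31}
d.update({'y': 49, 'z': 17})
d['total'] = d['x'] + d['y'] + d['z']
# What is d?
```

After line 1: d = {'x': 1, 'y': 31}
After line 2 (y overwritten, z added): d = {'x': 1, 'y': 49, 'z': 17}
After line 3 (total = 1 + 49 + 17 = 67): d = {'x': 1, 'y': 49, 'z': 17, 'total': 67}

{'x': 1, 'y': 49, 'z': 17, 'total': 67}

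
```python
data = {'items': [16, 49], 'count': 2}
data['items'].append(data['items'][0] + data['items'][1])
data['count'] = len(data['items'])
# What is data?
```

After line 1: data = {'items': [16, 49], 'count': 2}
After line 2 (append 16 + 49 = 65): data = {'items': [16, 49, 65], 'count': 2}
After line 3 (count = len(items) = 3): data = {'items': [16, 49, 65], 'count': 3}

{'items': [16, 49, 65], 'count': 3}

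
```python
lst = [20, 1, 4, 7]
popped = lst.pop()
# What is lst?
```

[20, 1, 4]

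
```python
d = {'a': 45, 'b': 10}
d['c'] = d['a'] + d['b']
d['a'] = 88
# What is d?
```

After line 1: d = {'a': 45, 'b': 10}
After line 2 (d['c'] = 45 + 10): d = {'a': 45, 'b': 10, 'c': 55}
After line 3: d = {'a': 88, 'b': 10, 'c': 55}

{'a': 88, 'b': 10, 'c': 55}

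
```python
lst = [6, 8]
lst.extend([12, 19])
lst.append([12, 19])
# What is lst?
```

After line 1: lst = [6, 8]
After line 2 (extend unpacks [12, 19]): lst = [6, 8, 12, 19]
After line 3 (append adds [12, 19] as single element): lst = [6, 8, 12, 19, [12, 19]]

[6, 8, 12, 19, [12, 19]]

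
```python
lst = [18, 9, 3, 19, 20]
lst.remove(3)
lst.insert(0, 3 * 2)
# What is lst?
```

After line 1: lst = [18, 9, 3, 19, 20]
After line 2 (remove first 3): lst = [18, 9, 19, 20]
After line 3 (insert 6 at index 0): lst = [6, 18, 9, 19, 20]

[6, 18, 9, 19, 20]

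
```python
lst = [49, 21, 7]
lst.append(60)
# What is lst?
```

[49, 21, 7, 60]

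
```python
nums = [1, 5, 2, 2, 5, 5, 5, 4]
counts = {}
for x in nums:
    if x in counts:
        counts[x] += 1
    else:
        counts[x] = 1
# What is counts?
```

Initial: counts = {}, nums = [1, 5, 2, 2, 5, 5, 5, 4]
See 1: counts = {1: 1}
See 5: counts = {1: 1, 5: 1}
See 2: counts = {1: 1, 5: 1, 2: 1}
See 2: counts = {1: 1, 5: 1, 2: 2}
See 5: counts = {1: 1, 5: 2, 2: 2}
See 5: counts = {1: 1, 5: 3, 2: 2}
See 5: counts = {1: 1, 5: 4, 2: 2}
See 4: counts = {1: 1, 5: 4, 2: 2, 4: 1}

{1: 1, 5: 4, 2: 2, 4: 1}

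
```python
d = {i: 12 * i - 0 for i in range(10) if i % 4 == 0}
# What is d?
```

{0: 0, 4: 48, 8: 96}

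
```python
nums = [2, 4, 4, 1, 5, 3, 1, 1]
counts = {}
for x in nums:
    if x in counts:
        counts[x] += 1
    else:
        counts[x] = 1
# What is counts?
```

Initial: counts = {}, nums = [2, 4, 4, 1, 5, 3, 1, 1]
See 2: counts = {2: 1}
See 4: counts = {2: 1, 4: 1}
See 4: counts = {2: 1, 4: 2}
See 1: counts = {2: 1, 4: 2, 1: 1}
See 5: counts = {2: 1, 4: 2, 1: 1, 5: 1}
See 3: counts = {2: 1, 4: 2, 1: 1, 5: 1, 3: 1}
See 1: counts = {2: 1, 4: 2, 1: 2, 5: 1, 3: 1}
See 1: counts = {2: 1, 4: 2, 1: 3, 5: 1, 3: 1}

{2: 1, 4: 2, 1: 3, 5: 1, 3: 1}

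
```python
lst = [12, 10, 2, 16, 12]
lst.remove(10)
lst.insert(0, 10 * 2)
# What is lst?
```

After line 1: lst = [12, 10, 2, 16, 12]
After line 2 (remove first 10): lst = [12, 2, 16, 12]
After line 3 (insert 20 at index 0): lst = [20, 12, 2, 16, 12]

[20, 12, 2, 16, 12]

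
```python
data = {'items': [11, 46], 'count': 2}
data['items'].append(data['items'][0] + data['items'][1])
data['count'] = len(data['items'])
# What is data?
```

After line 1: data = {'items': [11, 46], 'count': 2}
After line 2 (append 11 + 46 = 57): data = {'items': [11, 46, 57], 'count': 2}
After line 3 (count = len(items) = 3): data = {'items': [11, 46, 57], 'count': 3}

{'items': [11, 46, 57], 'count': 3}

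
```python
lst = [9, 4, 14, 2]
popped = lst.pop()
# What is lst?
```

[9, 4, 14]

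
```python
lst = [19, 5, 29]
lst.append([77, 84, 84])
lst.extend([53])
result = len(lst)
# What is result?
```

After line 1: lst = [19, 5, 29]
After line 2 (append adds [77, 84, 84] as single element): lst = [19, 5, 29, [77, 84, 84]]
After line 3 (extend unpacks [53], adds 53): lst = [19, 5, 29, [77, 84, 84], 53]
After line 4: result = len(lst) = 5

5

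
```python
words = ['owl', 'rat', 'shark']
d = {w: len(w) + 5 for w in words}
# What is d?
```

{'owl': 8, 'rat': 8, 'shark': 10}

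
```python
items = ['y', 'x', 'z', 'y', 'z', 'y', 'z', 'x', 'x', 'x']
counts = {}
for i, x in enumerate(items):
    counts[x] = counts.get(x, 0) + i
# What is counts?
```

Initial: counts = {}, items = ['y', 'x', 'z', 'y', 'z', 'y', 'z', 'x', 'x', 'x']
i=0, x='y': counts = {'y': 0}
i=1, x='x': counts = {'y': 0, 'x': 1}
i=2, x='z': counts = {'y': 0, 'x': 1, 'z': 2}
i=3, x='y': counts = {'y': 3, 'x': 1, 'z': 2}
i=4, x='z': counts = {'y': 3, 'x': 1, 'z': 6}
i=5, x='y': counts = {'y': 8, 'x': 1, 'z': 6}
i=6, x='z': counts = {'y': 8, 'x': 1, 'z': 12}
i=7, x='x': counts = {'y': 8, 'x': 8, 'z': 12}
i=8, x='x': counts = {'y': 8, 'x': 16, 'z': 12}
i=9, x='x': counts = {'y': 8, 'x': 25, 'z': 12}

{'y': 8, 'x': 25, 'z': 12}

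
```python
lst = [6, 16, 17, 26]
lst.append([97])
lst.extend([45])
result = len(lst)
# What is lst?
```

After line 1: lst = [6, 16, 17, 26]
After line 2 (append adds [97] as single element): lst = [6, 16, 17, 26, [97]]
After line 3 (extend unpacks [45], adds 45): lst = [6, 16, 17, 26, [97], 45]
After line 4: result = len(lst) = 6

[6, 16, 17, 26, [97], 45]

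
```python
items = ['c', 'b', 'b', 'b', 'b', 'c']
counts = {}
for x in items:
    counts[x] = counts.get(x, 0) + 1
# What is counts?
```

Initial: counts = {}, items = ['c', 'b', 'b', 'b', 'b', 'c']
See 'c': counts = {'c': 1}
See 'b': counts = {'c': 1, 'b': 1}
See 'b': counts = {'c': 1, 'b': 2}
See 'b': counts = {'c': 1, 'b': 3}
See 'b': counts = {'c': 1, 'b': 4}
See 'c': counts = {'c': 2, 'b': 4}

{'c': 2, 'b': 4}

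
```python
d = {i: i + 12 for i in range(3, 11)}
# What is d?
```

{3: 15, 4: 16, 5: 17, 6: 18, 7: 19, 8: 20, 9: 21, 10: 22}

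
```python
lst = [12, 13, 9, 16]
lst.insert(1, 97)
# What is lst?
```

[12, 97, 13, 9, 16]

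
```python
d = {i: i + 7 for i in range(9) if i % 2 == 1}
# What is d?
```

{1: 8, 3: 10, 5: 12, 7: 14}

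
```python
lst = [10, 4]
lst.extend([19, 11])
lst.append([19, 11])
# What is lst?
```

After line 1: lst = [10, 4]
After line 2 (extend unpacks [19, 11]): lst = [10, 4, 19, 11]
After line 3 (append adds [19, 11] as single element): lst = [10, 4, 19, 11, [19, 11]]

[10, 4, 19, 11, [19, 11]]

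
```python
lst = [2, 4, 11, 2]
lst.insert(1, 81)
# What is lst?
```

[2, 81, 4, 11, 2]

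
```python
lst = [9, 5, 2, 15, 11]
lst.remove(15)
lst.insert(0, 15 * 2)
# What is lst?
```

After line 1: lst = [9, 5, 2, 15, 11]
After line 2 (remove first 15): lst = [9, 5, 2, 11]
After line 3 (insert 30 at index 0): lst = [30, 9, 5, 2, 11]

[30, 9, 5, 2, 11]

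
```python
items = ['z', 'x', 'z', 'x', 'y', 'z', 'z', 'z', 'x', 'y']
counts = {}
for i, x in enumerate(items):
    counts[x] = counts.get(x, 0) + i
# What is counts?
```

Initial: counts = {}, items = ['z', 'x', 'z', 'x', 'y', 'z', 'z', 'z', 'x', 'y']
i=0, x='z': counts = {'z': 0}
i=1, x='x': counts = {'z': 0, 'x': 1}
i=2, x='z': counts = {'z': 2, 'x': 1}
i=3, x='x': counts = {'z': 2, 'x': 4}
i=4, x='y': counts = {'z': 2, 'x': 4, 'y': 4}
i=5, x='z': counts = {'z': 7, 'x': 4, 'y': 4}
i=6, x='z': counts = {'z': 13, 'x': 4, 'y': 4}
i=7, x='z': counts = {'z': 20, 'x': 4, 'y': 4}
i=8, x='x': counts = {'z': 20, 'x': 12, 'y': 4}
i=9, x='y': counts = {'z': 20, 'x': 12, 'y': 13}

{'z': 20, 'x': 12, 'y': 13}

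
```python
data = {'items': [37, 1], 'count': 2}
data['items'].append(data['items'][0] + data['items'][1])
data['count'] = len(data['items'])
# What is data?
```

After line 1: data = {'items': [37, 1], 'count': 2}
After line 2 (append 37 + 1 = 38): data = {'items': [37, 1, 38], 'count': 2}
After line 3 (count = len(items) = 3): data = {'items': [37, 1, 38], 'count': 3}

{'items': [37, 1, 38], 'count': 3}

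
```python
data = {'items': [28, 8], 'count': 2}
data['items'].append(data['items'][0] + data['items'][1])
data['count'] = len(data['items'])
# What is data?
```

After line 1: data = {'items': [28, 8], 'count': 2}
After line 2 (append 28 + 8 = 36): data = {'items': [28, 8, 36], 'count': 2}
After line 3 (count = len(items) = 3): data = {'items': [28, 8, 36], 'count': 3}

{'items': [28, 8, 36], 'count': 3}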